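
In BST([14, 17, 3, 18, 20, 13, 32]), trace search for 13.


BST root = 14
Search for 13: compare at each node
Path: [14, 3, 13]


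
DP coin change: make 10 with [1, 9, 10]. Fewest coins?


dp[0]=0; dp[i]=1+min(dp[i-c] for c in coins)
...dp[5]=5, dp[6]=6, dp[7]=7, dp[8]=8, dp[9]=1, dp[10]=1
Minimum coins for 10 = 1


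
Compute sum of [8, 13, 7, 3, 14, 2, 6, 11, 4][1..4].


Prefix sums: [0, 8, 21, 28, 31, 45, 47, 53, 64, 68]
Sum[1..4] = prefix[5] - prefix[1] = 45 - 8 = 37


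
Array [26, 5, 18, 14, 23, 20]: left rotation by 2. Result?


Left rotate by 2: [18, 14, 23, 20, 26, 5]


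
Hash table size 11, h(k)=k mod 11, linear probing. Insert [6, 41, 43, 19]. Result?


Insertions: 6->slot 6; 41->slot 8; 43->slot 10; 19->slot 9
Table: [None, None, None, None, None, None, 6, None, 41, 19, 43]


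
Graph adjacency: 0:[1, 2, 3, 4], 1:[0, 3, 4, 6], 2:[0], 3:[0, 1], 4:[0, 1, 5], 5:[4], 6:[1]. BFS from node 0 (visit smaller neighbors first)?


BFS queue: start with [0]
Visit order: [0, 1, 2, 3, 4, 6, 5]


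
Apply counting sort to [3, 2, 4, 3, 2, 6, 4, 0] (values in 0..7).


Count array: [1, 0, 2, 2, 2, 0, 1, 0]
Reconstruct: [0, 2, 2, 3, 3, 4, 4, 6]


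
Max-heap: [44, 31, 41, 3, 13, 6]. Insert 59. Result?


Append 59: [44, 31, 41, 3, 13, 6, 59]
Bubble up: swap idx 6(59) with idx 2(41); swap idx 2(59) with idx 0(44)
Result: [59, 31, 44, 3, 13, 6, 41]


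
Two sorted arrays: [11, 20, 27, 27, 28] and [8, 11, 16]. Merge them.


Compare heads, take smaller each step.
Merged: [8, 11, 11, 16, 20, 27, 27, 28]


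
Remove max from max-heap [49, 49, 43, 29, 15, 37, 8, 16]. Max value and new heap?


Max = 49
Replace root with last, heapify down
Resulting heap: [49, 29, 43, 16, 15, 37, 8]


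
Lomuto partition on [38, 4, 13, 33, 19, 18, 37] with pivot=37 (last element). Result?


Elements <= 37 go left of pivot.
Result: [4, 13, 33, 19, 18, 37, 38], pivot at index 5


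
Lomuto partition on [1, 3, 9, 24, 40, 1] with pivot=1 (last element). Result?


Elements <= 1 go left of pivot.
Result: [1, 1, 9, 24, 40, 3], pivot at index 1


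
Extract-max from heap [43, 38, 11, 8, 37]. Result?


Max = 43
Replace root with last, heapify down
Resulting heap: [38, 37, 11, 8]


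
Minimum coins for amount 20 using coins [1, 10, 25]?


dp[0]=0; dp[i]=1+min(dp[i-c] for c in coins)
...dp[15]=6, dp[16]=7, dp[17]=8, dp[18]=9, dp[19]=10, dp[20]=2
Minimum coins for 20 = 2


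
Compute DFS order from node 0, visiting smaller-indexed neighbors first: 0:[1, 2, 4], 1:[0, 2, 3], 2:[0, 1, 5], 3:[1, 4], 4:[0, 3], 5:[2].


DFS stack-based: start with [0]
Visit order: [0, 1, 2, 5, 3, 4]


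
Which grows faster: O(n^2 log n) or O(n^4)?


n^2 log n grows slower than quartic
O(n^2 log n) is asymptotically smaller; O(n^4) grows faster


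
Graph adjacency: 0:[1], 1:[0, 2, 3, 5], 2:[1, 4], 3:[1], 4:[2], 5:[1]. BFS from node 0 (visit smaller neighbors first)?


BFS queue: start with [0]
Visit order: [0, 1, 2, 3, 5, 4]


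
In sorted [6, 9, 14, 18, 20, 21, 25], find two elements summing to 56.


Two pointers: lo=0, hi=6
No pair sums to 56


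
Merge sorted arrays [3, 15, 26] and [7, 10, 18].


Compare heads, take smaller each step.
Merged: [3, 7, 10, 15, 18, 26]


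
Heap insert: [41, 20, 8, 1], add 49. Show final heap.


Append 49: [41, 20, 8, 1, 49]
Bubble up: swap idx 4(49) with idx 1(20); swap idx 1(49) with idx 0(41)
Result: [49, 41, 8, 1, 20]


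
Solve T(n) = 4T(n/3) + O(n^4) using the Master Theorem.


a=4, b=3, c=4. log_3(4)=1.262 < c=4. Case 3: O(n^c) = O(n^4)
Complexity: O(n^4)


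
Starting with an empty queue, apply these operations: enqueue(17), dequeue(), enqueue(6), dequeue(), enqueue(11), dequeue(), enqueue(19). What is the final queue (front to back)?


enqueue(17) -> [17]
dequeue() returns 17 -> []
enqueue(6) -> [6]
dequeue() returns 6 -> []
enqueue(11) -> [11]
dequeue() returns 11 -> []
enqueue(19) -> [19]
Final queue (front to back): [19]


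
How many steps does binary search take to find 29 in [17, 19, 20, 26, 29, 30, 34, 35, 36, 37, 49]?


Search for 29:
[0,10] mid=5 arr[5]=30
[0,4] mid=2 arr[2]=20
[3,4] mid=3 arr[3]=26
[4,4] mid=4 arr[4]=29
Total: 4 comparisons


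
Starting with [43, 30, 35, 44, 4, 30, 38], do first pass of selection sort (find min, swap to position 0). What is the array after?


After one pass: [4, 30, 35, 44, 43, 30, 38]


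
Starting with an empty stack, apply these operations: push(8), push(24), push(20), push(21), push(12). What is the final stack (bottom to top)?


push(8) -> [8]
push(24) -> [8, 24]
push(20) -> [8, 24, 20]
push(21) -> [8, 24, 20, 21]
push(12) -> [8, 24, 20, 21, 12]
Final stack (bottom to top): [8, 24, 20, 21, 12]


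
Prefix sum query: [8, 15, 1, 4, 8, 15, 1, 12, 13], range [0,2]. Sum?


Prefix sums: [0, 8, 23, 24, 28, 36, 51, 52, 64, 77]
Sum[0..2] = prefix[3] - prefix[0] = 24 - 0 = 24


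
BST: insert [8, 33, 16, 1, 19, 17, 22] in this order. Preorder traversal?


Root = 8; build tree by BST insertion.
Preorder traversal: [8, 1, 33, 16, 19, 17, 22]


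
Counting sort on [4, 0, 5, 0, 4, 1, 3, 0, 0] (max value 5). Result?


Count array: [4, 1, 0, 1, 2, 1]
Reconstruct: [0, 0, 0, 0, 1, 3, 4, 4, 5]


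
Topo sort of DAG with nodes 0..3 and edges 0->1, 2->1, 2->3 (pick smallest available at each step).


Kahn's algorithm, process smallest node first
Order: [0, 2, 1, 3]


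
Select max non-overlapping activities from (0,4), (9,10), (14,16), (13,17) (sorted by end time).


Greedy: pick earliest-ending, then skip overlaps.
Selected (3 activities): [(0, 4), (9, 10), (14, 16)]


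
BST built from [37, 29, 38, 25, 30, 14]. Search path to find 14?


BST root = 37
Search for 14: compare at each node
Path: [37, 29, 25, 14]


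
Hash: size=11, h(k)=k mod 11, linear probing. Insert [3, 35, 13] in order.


Insertions: 3->slot 3; 35->slot 2; 13->slot 4
Table: [None, None, 35, 3, 13, None, None, None, None, None, None]


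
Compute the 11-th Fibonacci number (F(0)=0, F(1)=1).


F(n)=F(n-1)+F(n-2)
...F(9)=34, F(10)=55, F(11)=89


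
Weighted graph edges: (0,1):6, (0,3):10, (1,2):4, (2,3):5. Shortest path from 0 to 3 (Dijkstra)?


Dijkstra from 0:
Distances: {0: 0, 1: 6, 2: 10, 3: 10}
Shortest distance to 3 = 10, path = [0, 3]


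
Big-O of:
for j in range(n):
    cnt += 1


Per nesting level: O(n) = O(n)
Complexity: O(n)


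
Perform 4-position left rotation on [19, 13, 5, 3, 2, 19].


Left rotate by 4: [2, 19, 19, 13, 5, 3]


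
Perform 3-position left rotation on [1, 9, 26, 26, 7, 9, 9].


Left rotate by 3: [26, 7, 9, 9, 1, 9, 26]


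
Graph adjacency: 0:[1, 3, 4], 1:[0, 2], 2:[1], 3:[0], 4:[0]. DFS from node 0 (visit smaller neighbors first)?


DFS stack-based: start with [0]
Visit order: [0, 1, 2, 3, 4]


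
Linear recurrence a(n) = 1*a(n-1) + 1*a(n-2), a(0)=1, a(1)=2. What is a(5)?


Build bottom-up:
...a(3)=5, a(4)=8, a(5)=1*8+1*5=13


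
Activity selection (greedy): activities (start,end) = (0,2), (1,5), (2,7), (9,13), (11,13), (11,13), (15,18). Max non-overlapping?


Greedy: pick earliest-ending, then skip overlaps.
Selected (4 activities): [(0, 2), (2, 7), (9, 13), (15, 18)]


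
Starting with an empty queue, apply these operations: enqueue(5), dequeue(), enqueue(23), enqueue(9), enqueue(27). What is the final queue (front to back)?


enqueue(5) -> [5]
dequeue() returns 5 -> []
enqueue(23) -> [23]
enqueue(9) -> [23, 9]
enqueue(27) -> [23, 9, 27]
Final queue (front to back): [23, 9, 27]


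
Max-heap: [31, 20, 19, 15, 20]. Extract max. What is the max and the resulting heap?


Max = 31
Replace root with last, heapify down
Resulting heap: [20, 20, 19, 15]


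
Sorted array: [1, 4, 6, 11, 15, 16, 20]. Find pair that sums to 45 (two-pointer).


Two pointers: lo=0, hi=6
No pair sums to 45


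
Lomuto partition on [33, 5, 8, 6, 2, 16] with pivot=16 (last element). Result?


Elements <= 16 go left of pivot.
Result: [5, 8, 6, 2, 16, 33], pivot at index 4


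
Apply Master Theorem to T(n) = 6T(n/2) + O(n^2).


a=6, b=2, c=2. log_2(6)=2.585 > c=2. Case 1: O(n^log_b(a)) = O(n^2.585)
Complexity: O(n^2.585)


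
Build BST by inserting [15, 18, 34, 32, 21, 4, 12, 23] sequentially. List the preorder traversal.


Root = 15; build tree by BST insertion.
Preorder traversal: [15, 4, 12, 18, 34, 32, 21, 23]


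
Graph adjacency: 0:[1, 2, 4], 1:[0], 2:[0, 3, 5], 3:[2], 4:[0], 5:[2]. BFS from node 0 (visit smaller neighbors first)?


BFS queue: start with [0]
Visit order: [0, 1, 2, 4, 3, 5]


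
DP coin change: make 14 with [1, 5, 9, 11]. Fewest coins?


dp[0]=0; dp[i]=1+min(dp[i-c] for c in coins)
...dp[9]=1, dp[10]=2, dp[11]=1, dp[12]=2, dp[13]=3, dp[14]=2
Minimum coins for 14 = 2


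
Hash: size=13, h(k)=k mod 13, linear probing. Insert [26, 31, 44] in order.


Insertions: 26->slot 0; 31->slot 5; 44->slot 6
Table: [26, None, None, None, None, 31, 44, None, None, None, None, None, None]


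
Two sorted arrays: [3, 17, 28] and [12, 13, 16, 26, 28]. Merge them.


Compare heads, take smaller each step.
Merged: [3, 12, 13, 16, 17, 26, 28, 28]


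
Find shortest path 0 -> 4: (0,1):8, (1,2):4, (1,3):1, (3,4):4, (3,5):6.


Dijkstra from 0:
Distances: {0: 0, 1: 8, 2: 12, 3: 9, 4: 13, 5: 15}
Shortest distance to 4 = 13, path = [0, 1, 3, 4]


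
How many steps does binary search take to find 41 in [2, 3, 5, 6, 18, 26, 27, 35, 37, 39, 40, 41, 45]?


Search for 41:
[0,12] mid=6 arr[6]=27
[7,12] mid=9 arr[9]=39
[10,12] mid=11 arr[11]=41
Total: 3 comparisons


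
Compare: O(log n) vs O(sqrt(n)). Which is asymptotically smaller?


logarithmic grows slower than sublinear
O(log n) is asymptotically smaller; O(sqrt(n)) grows faster


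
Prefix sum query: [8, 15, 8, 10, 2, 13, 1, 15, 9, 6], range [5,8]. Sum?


Prefix sums: [0, 8, 23, 31, 41, 43, 56, 57, 72, 81, 87]
Sum[5..8] = prefix[9] - prefix[5] = 81 - 43 = 38


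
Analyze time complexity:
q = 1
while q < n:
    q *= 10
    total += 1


Per nesting level: O(log n) = O(log n)
Complexity: O(log n)


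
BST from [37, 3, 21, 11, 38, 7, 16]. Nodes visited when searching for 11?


BST root = 37
Search for 11: compare at each node
Path: [37, 3, 21, 11]


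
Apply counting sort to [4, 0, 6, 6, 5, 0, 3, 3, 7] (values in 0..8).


Count array: [2, 0, 0, 2, 1, 1, 2, 1, 0]
Reconstruct: [0, 0, 3, 3, 4, 5, 6, 6, 7]


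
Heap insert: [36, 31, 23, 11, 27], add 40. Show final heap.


Append 40: [36, 31, 23, 11, 27, 40]
Bubble up: swap idx 5(40) with idx 2(23); swap idx 2(40) with idx 0(36)
Result: [40, 31, 36, 11, 27, 23]


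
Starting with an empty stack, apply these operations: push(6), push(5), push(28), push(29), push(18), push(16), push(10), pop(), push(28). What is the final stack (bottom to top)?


push(6) -> [6]
push(5) -> [6, 5]
push(28) -> [6, 5, 28]
push(29) -> [6, 5, 28, 29]
push(18) -> [6, 5, 28, 29, 18]
push(16) -> [6, 5, 28, 29, 18, 16]
push(10) -> [6, 5, 28, 29, 18, 16, 10]
pop() returns 10 -> [6, 5, 28, 29, 18, 16]
push(28) -> [6, 5, 28, 29, 18, 16, 28]
Final stack (bottom to top): [6, 5, 28, 29, 18, 16, 28]


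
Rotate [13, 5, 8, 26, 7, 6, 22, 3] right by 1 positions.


Right rotate by 1: [3, 13, 5, 8, 26, 7, 6, 22]


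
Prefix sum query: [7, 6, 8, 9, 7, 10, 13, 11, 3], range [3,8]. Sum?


Prefix sums: [0, 7, 13, 21, 30, 37, 47, 60, 71, 74]
Sum[3..8] = prefix[9] - prefix[3] = 74 - 21 = 53


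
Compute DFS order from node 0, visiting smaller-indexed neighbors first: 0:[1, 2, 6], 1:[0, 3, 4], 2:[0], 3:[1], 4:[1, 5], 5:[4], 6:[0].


DFS stack-based: start with [0]
Visit order: [0, 1, 3, 4, 5, 2, 6]


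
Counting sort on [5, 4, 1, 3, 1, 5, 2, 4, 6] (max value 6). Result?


Count array: [0, 2, 1, 1, 2, 2, 1]
Reconstruct: [1, 1, 2, 3, 4, 4, 5, 5, 6]


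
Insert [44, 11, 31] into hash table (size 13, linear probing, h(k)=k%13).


Insertions: 44->slot 5; 11->slot 11; 31->slot 6
Table: [None, None, None, None, None, 44, 31, None, None, None, None, 11, None]


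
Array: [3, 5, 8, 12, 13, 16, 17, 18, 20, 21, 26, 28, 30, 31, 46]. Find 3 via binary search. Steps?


Search for 3:
[0,14] mid=7 arr[7]=18
[0,6] mid=3 arr[3]=12
[0,2] mid=1 arr[1]=5
[0,0] mid=0 arr[0]=3
Total: 4 comparisons


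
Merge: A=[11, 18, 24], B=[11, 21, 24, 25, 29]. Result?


Compare heads, take smaller each step.
Merged: [11, 11, 18, 21, 24, 24, 25, 29]


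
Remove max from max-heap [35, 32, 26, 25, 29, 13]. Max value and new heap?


Max = 35
Replace root with last, heapify down
Resulting heap: [32, 29, 26, 25, 13]


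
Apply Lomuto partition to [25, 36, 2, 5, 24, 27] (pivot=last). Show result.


Elements <= 27 go left of pivot.
Result: [25, 2, 5, 24, 27, 36], pivot at index 4


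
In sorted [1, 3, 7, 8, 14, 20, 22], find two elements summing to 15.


Two pointers: lo=0, hi=6
Found pair: (1, 14) summing to 15


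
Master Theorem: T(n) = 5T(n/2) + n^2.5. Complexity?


a=5, b=2, c=2.5. log_2(5)=2.322 < c=2.5. Case 3: O(n^c) = O(n^2.500)
Complexity: O(n^2.500)


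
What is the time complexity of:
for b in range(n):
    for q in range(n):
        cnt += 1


Per nesting level: O(n) * O(n) = O(n^2)
Complexity: O(n^2)


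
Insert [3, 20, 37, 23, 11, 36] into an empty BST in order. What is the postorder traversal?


Root = 3; build tree by BST insertion.
Postorder traversal: [11, 36, 23, 37, 20, 3]


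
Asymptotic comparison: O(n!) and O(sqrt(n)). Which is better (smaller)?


sublinear grows slower than factorial
O(sqrt(n)) is asymptotically smaller; O(n!) grows faster


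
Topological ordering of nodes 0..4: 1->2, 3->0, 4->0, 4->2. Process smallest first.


Kahn's algorithm, process smallest node first
Order: [1, 3, 4, 0, 2]


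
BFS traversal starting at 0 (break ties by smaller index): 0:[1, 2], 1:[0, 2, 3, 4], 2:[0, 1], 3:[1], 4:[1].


BFS queue: start with [0]
Visit order: [0, 1, 2, 3, 4]


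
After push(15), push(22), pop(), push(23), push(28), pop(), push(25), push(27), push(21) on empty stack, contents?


push(15) -> [15]
push(22) -> [15, 22]
pop() returns 22 -> [15]
push(23) -> [15, 23]
push(28) -> [15, 23, 28]
pop() returns 28 -> [15, 23]
push(25) -> [15, 23, 25]
push(27) -> [15, 23, 25, 27]
push(21) -> [15, 23, 25, 27, 21]
Final stack (bottom to top): [15, 23, 25, 27, 21]


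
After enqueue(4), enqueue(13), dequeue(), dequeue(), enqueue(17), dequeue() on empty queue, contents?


enqueue(4) -> [4]
enqueue(13) -> [4, 13]
dequeue() returns 4 -> [13]
dequeue() returns 13 -> []
enqueue(17) -> [17]
dequeue() returns 17 -> []
Final queue (front to back): []


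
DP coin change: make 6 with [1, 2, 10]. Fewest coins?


dp[0]=0; dp[i]=1+min(dp[i-c] for c in coins)
...dp[1]=1, dp[2]=1, dp[3]=2, dp[4]=2, dp[5]=3, dp[6]=3
Minimum coins for 6 = 3


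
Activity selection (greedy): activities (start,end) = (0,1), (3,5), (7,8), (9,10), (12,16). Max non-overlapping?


Greedy: pick earliest-ending, then skip overlaps.
Selected (5 activities): [(0, 1), (3, 5), (7, 8), (9, 10), (12, 16)]


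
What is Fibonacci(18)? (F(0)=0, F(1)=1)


F(n)=F(n-1)+F(n-2)
...F(16)=987, F(17)=1597, F(18)=2584


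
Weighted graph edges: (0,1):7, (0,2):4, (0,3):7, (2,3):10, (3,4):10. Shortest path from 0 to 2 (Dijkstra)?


Dijkstra from 0:
Distances: {0: 0, 1: 7, 2: 4, 3: 7, 4: 17}
Shortest distance to 2 = 4, path = [0, 2]


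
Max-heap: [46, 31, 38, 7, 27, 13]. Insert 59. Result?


Append 59: [46, 31, 38, 7, 27, 13, 59]
Bubble up: swap idx 6(59) with idx 2(38); swap idx 2(59) with idx 0(46)
Result: [59, 31, 46, 7, 27, 13, 38]


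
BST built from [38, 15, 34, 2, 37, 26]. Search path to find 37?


BST root = 38
Search for 37: compare at each node
Path: [38, 15, 34, 37]


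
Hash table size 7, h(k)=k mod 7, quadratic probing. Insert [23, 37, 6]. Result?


Insertions: 23->slot 2; 37->slot 3; 6->slot 6
Table: [None, None, 23, 37, None, None, 6]


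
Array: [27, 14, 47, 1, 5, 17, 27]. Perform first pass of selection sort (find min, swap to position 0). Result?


After one pass: [1, 14, 47, 27, 5, 17, 27]


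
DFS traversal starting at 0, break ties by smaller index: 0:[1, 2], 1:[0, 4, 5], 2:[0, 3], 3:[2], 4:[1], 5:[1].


DFS stack-based: start with [0]
Visit order: [0, 1, 4, 5, 2, 3]


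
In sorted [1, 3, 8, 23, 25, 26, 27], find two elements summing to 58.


Two pointers: lo=0, hi=6
No pair sums to 58


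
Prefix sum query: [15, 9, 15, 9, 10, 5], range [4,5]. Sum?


Prefix sums: [0, 15, 24, 39, 48, 58, 63]
Sum[4..5] = prefix[6] - prefix[4] = 63 - 48 = 15


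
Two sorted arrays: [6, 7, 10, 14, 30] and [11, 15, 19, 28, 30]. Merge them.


Compare heads, take smaller each step.
Merged: [6, 7, 10, 11, 14, 15, 19, 28, 30, 30]


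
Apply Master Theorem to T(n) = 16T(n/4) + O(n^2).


a=16, b=4, c=2. log_4(16)=2 = c=2. Case 2: O(n^c log n) = O(n^2 log n)
Complexity: O(n^2 log n)


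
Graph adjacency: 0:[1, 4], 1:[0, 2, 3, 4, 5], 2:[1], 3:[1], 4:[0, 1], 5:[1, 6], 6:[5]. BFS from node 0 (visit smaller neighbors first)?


BFS queue: start with [0]
Visit order: [0, 1, 4, 2, 3, 5, 6]


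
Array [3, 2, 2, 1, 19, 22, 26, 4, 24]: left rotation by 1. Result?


Left rotate by 1: [2, 2, 1, 19, 22, 26, 4, 24, 3]


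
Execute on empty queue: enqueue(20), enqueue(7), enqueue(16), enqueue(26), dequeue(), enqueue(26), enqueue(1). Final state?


enqueue(20) -> [20]
enqueue(7) -> [20, 7]
enqueue(16) -> [20, 7, 16]
enqueue(26) -> [20, 7, 16, 26]
dequeue() returns 20 -> [7, 16, 26]
enqueue(26) -> [7, 16, 26, 26]
enqueue(1) -> [7, 16, 26, 26, 1]
Final queue (front to back): [7, 16, 26, 26, 1]


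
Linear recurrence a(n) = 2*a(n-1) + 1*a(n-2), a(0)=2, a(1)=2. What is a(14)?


Build bottom-up:
...a(12)=39202, a(13)=94642, a(14)=2*94642+1*39202=228486


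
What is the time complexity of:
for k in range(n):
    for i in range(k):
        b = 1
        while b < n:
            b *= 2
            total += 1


Per nesting level: O(n) * O(n) [triangular over k] * O(log n) = O(n^2 log n)
Complexity: O(n^2 log n)


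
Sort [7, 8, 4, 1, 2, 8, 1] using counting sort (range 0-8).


Count array: [0, 2, 1, 0, 1, 0, 0, 1, 2]
Reconstruct: [1, 1, 2, 4, 7, 8, 8]


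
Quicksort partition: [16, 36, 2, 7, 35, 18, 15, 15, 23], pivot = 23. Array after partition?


Elements <= 23 go left of pivot.
Result: [16, 2, 7, 18, 15, 15, 23, 36, 35], pivot at index 6


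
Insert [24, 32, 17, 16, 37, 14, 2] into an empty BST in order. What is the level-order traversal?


Root = 24; build tree by BST insertion.
Level-Order traversal: [24, 17, 32, 16, 37, 14, 2]


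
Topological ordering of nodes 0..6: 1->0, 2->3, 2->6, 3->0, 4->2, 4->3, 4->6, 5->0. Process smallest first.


Kahn's algorithm, process smallest node first
Order: [1, 4, 2, 3, 5, 0, 6]


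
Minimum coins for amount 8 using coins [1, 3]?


dp[0]=0; dp[i]=1+min(dp[i-c] for c in coins)
...dp[3]=1, dp[4]=2, dp[5]=3, dp[6]=2, dp[7]=3, dp[8]=4
Minimum coins for 8 = 4


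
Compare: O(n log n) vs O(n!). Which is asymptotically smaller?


linearithmic grows slower than factorial
O(n log n) is asymptotically smaller; O(n!) grows faster


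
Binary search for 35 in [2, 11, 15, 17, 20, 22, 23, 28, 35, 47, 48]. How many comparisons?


Search for 35:
[0,10] mid=5 arr[5]=22
[6,10] mid=8 arr[8]=35
Total: 2 comparisons


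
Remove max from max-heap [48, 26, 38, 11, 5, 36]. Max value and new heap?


Max = 48
Replace root with last, heapify down
Resulting heap: [38, 26, 36, 11, 5]


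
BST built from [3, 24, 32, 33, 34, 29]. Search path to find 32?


BST root = 3
Search for 32: compare at each node
Path: [3, 24, 32]


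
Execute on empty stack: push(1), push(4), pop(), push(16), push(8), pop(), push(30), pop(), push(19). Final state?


push(1) -> [1]
push(4) -> [1, 4]
pop() returns 4 -> [1]
push(16) -> [1, 16]
push(8) -> [1, 16, 8]
pop() returns 8 -> [1, 16]
push(30) -> [1, 16, 30]
pop() returns 30 -> [1, 16]
push(19) -> [1, 16, 19]
Final stack (bottom to top): [1, 16, 19]


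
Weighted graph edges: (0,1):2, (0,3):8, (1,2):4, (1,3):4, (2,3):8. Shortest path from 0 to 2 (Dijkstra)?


Dijkstra from 0:
Distances: {0: 0, 1: 2, 2: 6, 3: 6}
Shortest distance to 2 = 6, path = [0, 1, 2]


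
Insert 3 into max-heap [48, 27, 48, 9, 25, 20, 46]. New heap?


Append 3: [48, 27, 48, 9, 25, 20, 46, 3]
Bubble up: no swaps needed
Result: [48, 27, 48, 9, 25, 20, 46, 3]


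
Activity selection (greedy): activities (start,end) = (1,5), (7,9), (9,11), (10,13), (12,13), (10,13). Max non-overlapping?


Greedy: pick earliest-ending, then skip overlaps.
Selected (4 activities): [(1, 5), (7, 9), (9, 11), (12, 13)]


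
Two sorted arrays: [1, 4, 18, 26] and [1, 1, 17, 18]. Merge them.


Compare heads, take smaller each step.
Merged: [1, 1, 1, 4, 17, 18, 18, 26]


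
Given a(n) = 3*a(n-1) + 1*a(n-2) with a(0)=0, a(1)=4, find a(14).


Build bottom-up:
...a(12)=1869120, a(13)=6173284, a(14)=3*6173284+1*1869120=20388972


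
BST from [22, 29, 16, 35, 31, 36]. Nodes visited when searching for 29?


BST root = 22
Search for 29: compare at each node
Path: [22, 29]


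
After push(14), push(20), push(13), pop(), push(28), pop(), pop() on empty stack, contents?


push(14) -> [14]
push(20) -> [14, 20]
push(13) -> [14, 20, 13]
pop() returns 13 -> [14, 20]
push(28) -> [14, 20, 28]
pop() returns 28 -> [14, 20]
pop() returns 20 -> [14]
Final stack (bottom to top): [14]


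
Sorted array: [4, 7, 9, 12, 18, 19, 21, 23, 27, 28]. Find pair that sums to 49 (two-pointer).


Two pointers: lo=0, hi=9
Found pair: (21, 28) summing to 49


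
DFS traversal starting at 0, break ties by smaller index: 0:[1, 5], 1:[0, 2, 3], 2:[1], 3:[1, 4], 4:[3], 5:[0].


DFS stack-based: start with [0]
Visit order: [0, 1, 2, 3, 4, 5]


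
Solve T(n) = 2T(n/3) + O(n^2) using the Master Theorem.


a=2, b=3, c=2. log_3(2)=0.631 < c=2. Case 3: O(n^c) = O(n^2)
Complexity: O(n^2)


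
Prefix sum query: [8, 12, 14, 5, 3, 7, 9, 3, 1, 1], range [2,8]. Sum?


Prefix sums: [0, 8, 20, 34, 39, 42, 49, 58, 61, 62, 63]
Sum[2..8] = prefix[9] - prefix[2] = 62 - 20 = 42


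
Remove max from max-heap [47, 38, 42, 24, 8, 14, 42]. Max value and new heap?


Max = 47
Replace root with last, heapify down
Resulting heap: [42, 38, 42, 24, 8, 14]


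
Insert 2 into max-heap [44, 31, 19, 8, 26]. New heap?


Append 2: [44, 31, 19, 8, 26, 2]
Bubble up: no swaps needed
Result: [44, 31, 19, 8, 26, 2]


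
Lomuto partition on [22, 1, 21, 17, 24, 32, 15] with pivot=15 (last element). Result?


Elements <= 15 go left of pivot.
Result: [1, 15, 21, 17, 24, 32, 22], pivot at index 1


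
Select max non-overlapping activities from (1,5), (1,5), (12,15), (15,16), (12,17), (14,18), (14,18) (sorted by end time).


Greedy: pick earliest-ending, then skip overlaps.
Selected (3 activities): [(1, 5), (12, 15), (15, 16)]


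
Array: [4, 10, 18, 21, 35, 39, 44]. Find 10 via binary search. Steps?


Search for 10:
[0,6] mid=3 arr[3]=21
[0,2] mid=1 arr[1]=10
Total: 2 comparisons


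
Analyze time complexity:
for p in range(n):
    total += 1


Per nesting level: O(n) = O(n)
Complexity: O(n)


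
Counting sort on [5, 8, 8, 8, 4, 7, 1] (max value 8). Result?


Count array: [0, 1, 0, 0, 1, 1, 0, 1, 3]
Reconstruct: [1, 4, 5, 7, 8, 8, 8]


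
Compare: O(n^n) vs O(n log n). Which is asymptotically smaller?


linearithmic grows slower than n^n
O(n log n) is asymptotically smaller; O(n^n) grows faster


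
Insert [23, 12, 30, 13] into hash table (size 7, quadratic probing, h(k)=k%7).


Insertions: 23->slot 2; 12->slot 5; 30->slot 3; 13->slot 6
Table: [None, None, 23, 30, None, 12, 13]


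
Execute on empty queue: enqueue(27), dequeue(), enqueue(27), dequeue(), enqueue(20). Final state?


enqueue(27) -> [27]
dequeue() returns 27 -> []
enqueue(27) -> [27]
dequeue() returns 27 -> []
enqueue(20) -> [20]
Final queue (front to back): [20]


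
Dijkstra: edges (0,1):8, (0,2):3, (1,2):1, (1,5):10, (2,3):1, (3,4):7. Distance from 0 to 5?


Dijkstra from 0:
Distances: {0: 0, 1: 4, 2: 3, 3: 4, 4: 11, 5: 14}
Shortest distance to 5 = 14, path = [0, 2, 1, 5]


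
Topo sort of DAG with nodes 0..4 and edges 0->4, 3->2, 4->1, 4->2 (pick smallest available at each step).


Kahn's algorithm, process smallest node first
Order: [0, 3, 4, 1, 2]


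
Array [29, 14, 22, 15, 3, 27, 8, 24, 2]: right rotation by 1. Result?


Right rotate by 1: [2, 29, 14, 22, 15, 3, 27, 8, 24]


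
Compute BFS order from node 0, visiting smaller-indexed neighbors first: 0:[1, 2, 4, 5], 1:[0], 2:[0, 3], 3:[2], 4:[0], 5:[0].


BFS queue: start with [0]
Visit order: [0, 1, 2, 4, 5, 3]


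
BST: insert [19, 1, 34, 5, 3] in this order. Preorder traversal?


Root = 19; build tree by BST insertion.
Preorder traversal: [19, 1, 5, 3, 34]


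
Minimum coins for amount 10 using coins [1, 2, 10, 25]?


dp[0]=0; dp[i]=1+min(dp[i-c] for c in coins)
...dp[5]=3, dp[6]=3, dp[7]=4, dp[8]=4, dp[9]=5, dp[10]=1
Minimum coins for 10 = 1


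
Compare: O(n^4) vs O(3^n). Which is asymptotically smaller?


quartic grows slower than exponential (base 3)
O(n^4) is asymptotically smaller; O(3^n) grows faster


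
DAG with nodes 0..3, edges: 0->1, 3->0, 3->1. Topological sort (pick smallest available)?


Kahn's algorithm, process smallest node first
Order: [2, 3, 0, 1]


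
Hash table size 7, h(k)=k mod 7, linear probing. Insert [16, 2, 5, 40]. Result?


Insertions: 16->slot 2; 2->slot 3; 5->slot 5; 40->slot 6
Table: [None, None, 16, 2, None, 5, 40]


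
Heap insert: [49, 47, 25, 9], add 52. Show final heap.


Append 52: [49, 47, 25, 9, 52]
Bubble up: swap idx 4(52) with idx 1(47); swap idx 1(52) with idx 0(49)
Result: [52, 49, 25, 9, 47]


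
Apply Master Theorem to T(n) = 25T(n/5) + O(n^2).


a=25, b=5, c=2. log_5(25)=2 = c=2. Case 2: O(n^c log n) = O(n^2 log n)
Complexity: O(n^2 log n)


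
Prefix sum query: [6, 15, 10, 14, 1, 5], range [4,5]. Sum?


Prefix sums: [0, 6, 21, 31, 45, 46, 51]
Sum[4..5] = prefix[6] - prefix[4] = 51 - 45 = 6


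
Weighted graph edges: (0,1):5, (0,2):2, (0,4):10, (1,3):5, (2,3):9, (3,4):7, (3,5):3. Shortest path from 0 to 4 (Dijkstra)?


Dijkstra from 0:
Distances: {0: 0, 1: 5, 2: 2, 3: 10, 4: 10, 5: 13}
Shortest distance to 4 = 10, path = [0, 4]


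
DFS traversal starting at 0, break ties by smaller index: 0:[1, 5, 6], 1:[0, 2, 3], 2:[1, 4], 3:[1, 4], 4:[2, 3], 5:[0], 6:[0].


DFS stack-based: start with [0]
Visit order: [0, 1, 2, 4, 3, 5, 6]


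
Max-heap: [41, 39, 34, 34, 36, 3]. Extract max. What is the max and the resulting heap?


Max = 41
Replace root with last, heapify down
Resulting heap: [39, 36, 34, 34, 3]


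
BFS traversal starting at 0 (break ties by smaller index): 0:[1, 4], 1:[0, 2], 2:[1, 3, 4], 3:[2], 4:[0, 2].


BFS queue: start with [0]
Visit order: [0, 1, 4, 2, 3]


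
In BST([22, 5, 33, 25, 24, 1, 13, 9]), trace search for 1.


BST root = 22
Search for 1: compare at each node
Path: [22, 5, 1]


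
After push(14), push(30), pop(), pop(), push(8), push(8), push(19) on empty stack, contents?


push(14) -> [14]
push(30) -> [14, 30]
pop() returns 30 -> [14]
pop() returns 14 -> []
push(8) -> [8]
push(8) -> [8, 8]
push(19) -> [8, 8, 19]
Final stack (bottom to top): [8, 8, 19]


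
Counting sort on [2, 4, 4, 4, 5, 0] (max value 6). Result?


Count array: [1, 0, 1, 0, 3, 1, 0]
Reconstruct: [0, 2, 4, 4, 4, 5]


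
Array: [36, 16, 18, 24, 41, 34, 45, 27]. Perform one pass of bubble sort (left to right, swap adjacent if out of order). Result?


After one pass: [16, 18, 24, 36, 34, 41, 27, 45]


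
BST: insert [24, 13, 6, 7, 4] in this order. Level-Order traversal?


Root = 24; build tree by BST insertion.
Level-Order traversal: [24, 13, 6, 4, 7]


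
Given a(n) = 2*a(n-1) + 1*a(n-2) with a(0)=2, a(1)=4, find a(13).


Build bottom-up:
...a(11)=27720, a(12)=66922, a(13)=2*66922+1*27720=161564


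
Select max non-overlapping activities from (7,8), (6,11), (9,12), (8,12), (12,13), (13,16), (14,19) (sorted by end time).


Greedy: pick earliest-ending, then skip overlaps.
Selected (4 activities): [(7, 8), (9, 12), (12, 13), (13, 16)]


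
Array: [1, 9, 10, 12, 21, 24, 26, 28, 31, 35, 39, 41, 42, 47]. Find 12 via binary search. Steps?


Search for 12:
[0,13] mid=6 arr[6]=26
[0,5] mid=2 arr[2]=10
[3,5] mid=4 arr[4]=21
[3,3] mid=3 arr[3]=12
Total: 4 comparisons


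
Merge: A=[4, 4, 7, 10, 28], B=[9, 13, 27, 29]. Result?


Compare heads, take smaller each step.
Merged: [4, 4, 7, 9, 10, 13, 27, 28, 29]


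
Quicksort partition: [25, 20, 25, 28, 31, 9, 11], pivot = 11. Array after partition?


Elements <= 11 go left of pivot.
Result: [9, 11, 25, 28, 31, 25, 20], pivot at index 1


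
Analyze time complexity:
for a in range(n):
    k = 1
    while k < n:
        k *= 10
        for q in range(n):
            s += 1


Per nesting level: O(n) * O(log n) * O(n) = O(n^2 log n)
Complexity: O(n^2 log n)


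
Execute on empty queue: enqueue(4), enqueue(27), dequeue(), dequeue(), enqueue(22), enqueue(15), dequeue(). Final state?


enqueue(4) -> [4]
enqueue(27) -> [4, 27]
dequeue() returns 4 -> [27]
dequeue() returns 27 -> []
enqueue(22) -> [22]
enqueue(15) -> [22, 15]
dequeue() returns 22 -> [15]
Final queue (front to back): [15]


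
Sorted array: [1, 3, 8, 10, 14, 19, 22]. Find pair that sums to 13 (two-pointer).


Two pointers: lo=0, hi=6
Found pair: (3, 10) summing to 13


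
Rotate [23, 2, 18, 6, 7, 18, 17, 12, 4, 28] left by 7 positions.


Left rotate by 7: [12, 4, 28, 23, 2, 18, 6, 7, 18, 17]


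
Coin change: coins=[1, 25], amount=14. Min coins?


dp[0]=0; dp[i]=1+min(dp[i-c] for c in coins)
...dp[9]=9, dp[10]=10, dp[11]=11, dp[12]=12, dp[13]=13, dp[14]=14
Minimum coins for 14 = 14


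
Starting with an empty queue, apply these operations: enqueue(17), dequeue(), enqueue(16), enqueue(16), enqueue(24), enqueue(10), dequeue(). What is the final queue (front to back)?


enqueue(17) -> [17]
dequeue() returns 17 -> []
enqueue(16) -> [16]
enqueue(16) -> [16, 16]
enqueue(24) -> [16, 16, 24]
enqueue(10) -> [16, 16, 24, 10]
dequeue() returns 16 -> [16, 24, 10]
Final queue (front to back): [16, 24, 10]


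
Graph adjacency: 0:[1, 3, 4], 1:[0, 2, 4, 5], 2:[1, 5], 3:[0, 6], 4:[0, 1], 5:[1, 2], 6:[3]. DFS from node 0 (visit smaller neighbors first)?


DFS stack-based: start with [0]
Visit order: [0, 1, 2, 5, 4, 3, 6]


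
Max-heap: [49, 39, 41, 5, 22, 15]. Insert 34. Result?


Append 34: [49, 39, 41, 5, 22, 15, 34]
Bubble up: no swaps needed
Result: [49, 39, 41, 5, 22, 15, 34]


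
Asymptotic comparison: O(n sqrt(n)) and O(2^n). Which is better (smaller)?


n^1.5 grows slower than exponential
O(n sqrt(n)) is asymptotically smaller; O(2^n) grows faster


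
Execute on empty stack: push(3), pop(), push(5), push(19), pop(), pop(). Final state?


push(3) -> [3]
pop() returns 3 -> []
push(5) -> [5]
push(19) -> [5, 19]
pop() returns 19 -> [5]
pop() returns 5 -> []
Final stack (bottom to top): []


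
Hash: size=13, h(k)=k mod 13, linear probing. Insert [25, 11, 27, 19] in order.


Insertions: 25->slot 12; 11->slot 11; 27->slot 1; 19->slot 6
Table: [None, 27, None, None, None, None, 19, None, None, None, None, 11, 25]


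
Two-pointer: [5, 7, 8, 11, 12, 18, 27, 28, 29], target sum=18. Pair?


Two pointers: lo=0, hi=8
Found pair: (7, 11) summing to 18


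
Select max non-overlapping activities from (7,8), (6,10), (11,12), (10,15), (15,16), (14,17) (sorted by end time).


Greedy: pick earliest-ending, then skip overlaps.
Selected (3 activities): [(7, 8), (11, 12), (15, 16)]


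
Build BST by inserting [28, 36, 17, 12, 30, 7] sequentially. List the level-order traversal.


Root = 28; build tree by BST insertion.
Level-Order traversal: [28, 17, 36, 12, 30, 7]


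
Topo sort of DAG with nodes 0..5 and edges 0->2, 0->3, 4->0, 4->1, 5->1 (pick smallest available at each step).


Kahn's algorithm, process smallest node first
Order: [4, 0, 2, 3, 5, 1]


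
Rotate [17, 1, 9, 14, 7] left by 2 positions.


Left rotate by 2: [9, 14, 7, 17, 1]


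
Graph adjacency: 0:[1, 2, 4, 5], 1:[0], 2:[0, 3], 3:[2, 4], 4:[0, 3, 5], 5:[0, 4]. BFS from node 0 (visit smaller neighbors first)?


BFS queue: start with [0]
Visit order: [0, 1, 2, 4, 5, 3]


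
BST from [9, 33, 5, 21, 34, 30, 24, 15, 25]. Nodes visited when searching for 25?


BST root = 9
Search for 25: compare at each node
Path: [9, 33, 21, 30, 24, 25]


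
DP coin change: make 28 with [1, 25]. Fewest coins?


dp[0]=0; dp[i]=1+min(dp[i-c] for c in coins)
...dp[23]=23, dp[24]=24, dp[25]=1, dp[26]=2, dp[27]=3, dp[28]=4
Minimum coins for 28 = 4


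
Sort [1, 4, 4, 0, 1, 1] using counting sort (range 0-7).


Count array: [1, 3, 0, 0, 2, 0, 0, 0]
Reconstruct: [0, 1, 1, 1, 4, 4]


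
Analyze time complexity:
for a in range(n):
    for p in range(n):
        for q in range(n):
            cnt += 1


Per nesting level: O(n) * O(n) * O(n) = O(n^3)
Complexity: O(n^3)


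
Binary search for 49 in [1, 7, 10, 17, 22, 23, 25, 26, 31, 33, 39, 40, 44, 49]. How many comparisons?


Search for 49:
[0,13] mid=6 arr[6]=25
[7,13] mid=10 arr[10]=39
[11,13] mid=12 arr[12]=44
[13,13] mid=13 arr[13]=49
Total: 4 comparisons


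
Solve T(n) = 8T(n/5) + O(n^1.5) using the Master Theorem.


a=8, b=5, c=1.5. log_5(8)=1.292 < c=1.5. Case 3: O(n^c) = O(n^1.500)
Complexity: O(n^1.500)


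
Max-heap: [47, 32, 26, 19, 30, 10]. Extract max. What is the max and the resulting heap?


Max = 47
Replace root with last, heapify down
Resulting heap: [32, 30, 26, 19, 10]


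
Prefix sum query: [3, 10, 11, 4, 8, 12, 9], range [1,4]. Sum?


Prefix sums: [0, 3, 13, 24, 28, 36, 48, 57]
Sum[1..4] = prefix[5] - prefix[1] = 36 - 3 = 33


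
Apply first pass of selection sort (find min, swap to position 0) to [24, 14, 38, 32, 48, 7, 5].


After one pass: [5, 14, 38, 32, 48, 7, 24]


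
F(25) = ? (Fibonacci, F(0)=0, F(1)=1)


F(n)=F(n-1)+F(n-2)
...F(23)=28657, F(24)=46368, F(25)=75025


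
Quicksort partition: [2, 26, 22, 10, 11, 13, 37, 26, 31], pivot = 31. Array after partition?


Elements <= 31 go left of pivot.
Result: [2, 26, 22, 10, 11, 13, 26, 31, 37], pivot at index 7


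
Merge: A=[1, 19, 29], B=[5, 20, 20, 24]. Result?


Compare heads, take smaller each step.
Merged: [1, 5, 19, 20, 20, 24, 29]


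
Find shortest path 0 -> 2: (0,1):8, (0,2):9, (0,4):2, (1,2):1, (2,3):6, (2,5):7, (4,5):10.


Dijkstra from 0:
Distances: {0: 0, 1: 8, 2: 9, 3: 15, 4: 2, 5: 12}
Shortest distance to 2 = 9, path = [0, 2]


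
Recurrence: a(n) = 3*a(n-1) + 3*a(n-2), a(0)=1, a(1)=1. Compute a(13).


Build bottom-up:
...a(11)=909306, a(12)=3447441, a(13)=3*3447441+3*909306=13070241


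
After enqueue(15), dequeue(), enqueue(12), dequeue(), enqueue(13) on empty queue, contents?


enqueue(15) -> [15]
dequeue() returns 15 -> []
enqueue(12) -> [12]
dequeue() returns 12 -> []
enqueue(13) -> [13]
Final queue (front to back): [13]


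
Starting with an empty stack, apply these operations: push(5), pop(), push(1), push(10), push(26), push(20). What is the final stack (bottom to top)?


push(5) -> [5]
pop() returns 5 -> []
push(1) -> [1]
push(10) -> [1, 10]
push(26) -> [1, 10, 26]
push(20) -> [1, 10, 26, 20]
Final stack (bottom to top): [1, 10, 26, 20]


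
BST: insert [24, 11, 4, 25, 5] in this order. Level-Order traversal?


Root = 24; build tree by BST insertion.
Level-Order traversal: [24, 11, 25, 4, 5]


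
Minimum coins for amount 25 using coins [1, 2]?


dp[0]=0; dp[i]=1+min(dp[i-c] for c in coins)
...dp[20]=10, dp[21]=11, dp[22]=11, dp[23]=12, dp[24]=12, dp[25]=13
Minimum coins for 25 = 13


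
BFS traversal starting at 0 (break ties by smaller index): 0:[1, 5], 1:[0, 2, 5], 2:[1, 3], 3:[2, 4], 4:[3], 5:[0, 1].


BFS queue: start with [0]
Visit order: [0, 1, 5, 2, 3, 4]


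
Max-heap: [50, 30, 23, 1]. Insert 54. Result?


Append 54: [50, 30, 23, 1, 54]
Bubble up: swap idx 4(54) with idx 1(30); swap idx 1(54) with idx 0(50)
Result: [54, 50, 23, 1, 30]


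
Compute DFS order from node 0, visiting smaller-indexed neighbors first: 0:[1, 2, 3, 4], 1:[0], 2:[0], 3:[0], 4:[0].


DFS stack-based: start with [0]
Visit order: [0, 1, 2, 3, 4]


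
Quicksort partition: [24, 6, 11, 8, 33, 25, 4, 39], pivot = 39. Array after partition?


Elements <= 39 go left of pivot.
Result: [24, 6, 11, 8, 33, 25, 4, 39], pivot at index 7


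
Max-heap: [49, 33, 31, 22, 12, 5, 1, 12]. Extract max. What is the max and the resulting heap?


Max = 49
Replace root with last, heapify down
Resulting heap: [33, 22, 31, 12, 12, 5, 1]


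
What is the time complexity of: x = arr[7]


Analysis: constant-time operation, no loop
Complexity: O(1)


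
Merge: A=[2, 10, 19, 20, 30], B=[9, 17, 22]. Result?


Compare heads, take smaller each step.
Merged: [2, 9, 10, 17, 19, 20, 22, 30]


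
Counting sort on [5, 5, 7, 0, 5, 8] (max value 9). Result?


Count array: [1, 0, 0, 0, 0, 3, 0, 1, 1, 0]
Reconstruct: [0, 5, 5, 5, 7, 8]


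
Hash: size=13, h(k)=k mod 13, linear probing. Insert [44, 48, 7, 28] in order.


Insertions: 44->slot 5; 48->slot 9; 7->slot 7; 28->slot 2
Table: [None, None, 28, None, None, 44, None, 7, None, 48, None, None, None]


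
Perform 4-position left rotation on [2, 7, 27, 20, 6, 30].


Left rotate by 4: [6, 30, 2, 7, 27, 20]


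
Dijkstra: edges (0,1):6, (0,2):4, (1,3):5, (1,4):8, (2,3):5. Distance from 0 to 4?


Dijkstra from 0:
Distances: {0: 0, 1: 6, 2: 4, 3: 9, 4: 14}
Shortest distance to 4 = 14, path = [0, 1, 4]


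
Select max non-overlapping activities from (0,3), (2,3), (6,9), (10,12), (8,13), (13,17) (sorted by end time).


Greedy: pick earliest-ending, then skip overlaps.
Selected (4 activities): [(0, 3), (6, 9), (10, 12), (13, 17)]


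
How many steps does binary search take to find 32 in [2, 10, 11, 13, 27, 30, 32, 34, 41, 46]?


Search for 32:
[0,9] mid=4 arr[4]=27
[5,9] mid=7 arr[7]=34
[5,6] mid=5 arr[5]=30
[6,6] mid=6 arr[6]=32
Total: 4 comparisons


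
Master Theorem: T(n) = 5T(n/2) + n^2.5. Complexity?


a=5, b=2, c=2.5. log_2(5)=2.322 < c=2.5. Case 3: O(n^c) = O(n^2.500)
Complexity: O(n^2.500)


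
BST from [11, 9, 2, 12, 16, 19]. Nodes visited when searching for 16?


BST root = 11
Search for 16: compare at each node
Path: [11, 12, 16]


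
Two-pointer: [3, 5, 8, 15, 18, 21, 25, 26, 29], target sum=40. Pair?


Two pointers: lo=0, hi=8
Found pair: (15, 25) summing to 40


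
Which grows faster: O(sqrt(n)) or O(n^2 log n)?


sublinear grows slower than n^2 log n
O(sqrt(n)) is asymptotically smaller; O(n^2 log n) grows faster


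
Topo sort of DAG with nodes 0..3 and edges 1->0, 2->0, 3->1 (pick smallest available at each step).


Kahn's algorithm, process smallest node first
Order: [2, 3, 1, 0]


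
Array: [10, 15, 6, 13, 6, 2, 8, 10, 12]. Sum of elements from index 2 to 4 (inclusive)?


Prefix sums: [0, 10, 25, 31, 44, 50, 52, 60, 70, 82]
Sum[2..4] = prefix[5] - prefix[2] = 50 - 25 = 25


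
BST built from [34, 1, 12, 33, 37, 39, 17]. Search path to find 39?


BST root = 34
Search for 39: compare at each node
Path: [34, 37, 39]


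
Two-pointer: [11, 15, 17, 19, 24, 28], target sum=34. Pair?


Two pointers: lo=0, hi=5
Found pair: (15, 19) summing to 34
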